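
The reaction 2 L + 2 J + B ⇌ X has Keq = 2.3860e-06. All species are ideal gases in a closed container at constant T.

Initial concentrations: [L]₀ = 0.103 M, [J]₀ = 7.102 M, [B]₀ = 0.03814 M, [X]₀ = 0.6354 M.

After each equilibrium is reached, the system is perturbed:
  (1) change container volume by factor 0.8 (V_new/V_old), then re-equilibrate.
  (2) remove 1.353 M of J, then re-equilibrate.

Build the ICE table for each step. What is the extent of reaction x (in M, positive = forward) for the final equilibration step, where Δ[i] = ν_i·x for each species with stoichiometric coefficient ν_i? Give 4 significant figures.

x = -1.5625e-04 M

Q₀ = 31.13 vs Keq = 2.3860e-06 ⇒ Q>K, reverse
Step 1:
                    L           J           B           X
  init          0.103       7.102     0.03814      0.6354
  Δ              1.27        1.27      0.6352     -0.6352
  eq            1.373       8.372      0.6733  2.1241e-04
  solve Keq expr → x = -0.6352; check Q = 2.3860e-06
Then change container volume by factor 0.8 (V_new/V_old).
Step 2:
                    L           J           B           X
  init          1.717       10.47      0.8417  2.6551e-04
  Δ       -7.6349e-04 -7.6349e-04 -3.8174e-04  3.8174e-04
  eq            1.716       10.46      0.8413  6.4726e-04
  solve Keq expr → x = 3.8174e-04; check Q = 2.3860e-06
Then remove 1.353 M of J.
Step 3:
                    L           J           B           X
  init          1.716       9.112      0.8413  6.4726e-04
  Δ        3.1249e-04  3.1249e-04  1.5625e-04 -1.5625e-04
  eq            1.716       9.112      0.8414  4.9101e-04
  solve Keq expr → x = -1.5625e-04; check Q = 2.3860e-06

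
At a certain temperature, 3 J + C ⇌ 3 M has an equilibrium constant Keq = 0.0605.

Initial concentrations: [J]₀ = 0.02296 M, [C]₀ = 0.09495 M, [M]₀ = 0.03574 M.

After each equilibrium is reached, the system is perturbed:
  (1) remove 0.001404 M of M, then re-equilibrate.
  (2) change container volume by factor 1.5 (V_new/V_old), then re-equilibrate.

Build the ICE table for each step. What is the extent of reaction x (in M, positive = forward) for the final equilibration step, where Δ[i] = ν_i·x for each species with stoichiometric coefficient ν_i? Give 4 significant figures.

Q₀ = 39.72 vs Keq = 0.0605 ⇒ Q>K, reverse
Step 1:
                  J         C         M
  I         0.02296   0.09495   0.03574
  C          0.0266  0.008866   -0.0266
  E         0.04956    0.1038  0.009143
  solve Keq expr → x = -0.008866; check Q = 0.0605
Then remove 0.001404 M of M.
Step 2:
                  J         C         M
  I         0.04956    0.1038  0.007739
  C       -0.001176 -3.9194e-04  0.001176
  E         0.04838    0.1034  0.008915
  solve Keq expr → x = 3.9194e-04; check Q = 0.0605
Then change container volume by factor 1.5 (V_new/V_old).
Step 3:
                  J         C         M
  I         0.03225   0.06895  0.005943
  C       6.4247e-04 2.1416e-04 -6.4247e-04
  E          0.0329   0.06916  0.005301
  solve Keq expr → x = -2.1416e-04; check Q = 0.0605

x = -2.1416e-04 M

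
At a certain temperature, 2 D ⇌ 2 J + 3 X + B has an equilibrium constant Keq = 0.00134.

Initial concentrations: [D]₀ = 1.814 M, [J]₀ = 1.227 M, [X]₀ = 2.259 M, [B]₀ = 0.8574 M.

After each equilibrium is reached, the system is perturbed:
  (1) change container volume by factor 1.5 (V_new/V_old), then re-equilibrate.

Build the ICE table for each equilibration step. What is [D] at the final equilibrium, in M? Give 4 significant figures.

Q₀ = 4.522 vs Keq = 0.00134 ⇒ Q>K, reverse
Step 1:
                    D           J           X           B
  I             1.814       1.227       2.259      0.8574
  C            0.9832     -0.9832      -1.475     -0.4916
  E             2.797      0.2438      0.7842      0.3658
  solve Keq expr → x = -0.4916; check Q = 0.00134
Then change container volume by factor 1.5 (V_new/V_old).
Step 2:
                    D           J           X           B
  I             1.865      0.1625      0.5228      0.2439
  C           -0.0779      0.0779      0.1169     0.03895
  E             1.787      0.2404      0.6396      0.2828
  solve Keq expr → x = 0.03895; check Q = 0.00134

[D]_eq = 1.787 M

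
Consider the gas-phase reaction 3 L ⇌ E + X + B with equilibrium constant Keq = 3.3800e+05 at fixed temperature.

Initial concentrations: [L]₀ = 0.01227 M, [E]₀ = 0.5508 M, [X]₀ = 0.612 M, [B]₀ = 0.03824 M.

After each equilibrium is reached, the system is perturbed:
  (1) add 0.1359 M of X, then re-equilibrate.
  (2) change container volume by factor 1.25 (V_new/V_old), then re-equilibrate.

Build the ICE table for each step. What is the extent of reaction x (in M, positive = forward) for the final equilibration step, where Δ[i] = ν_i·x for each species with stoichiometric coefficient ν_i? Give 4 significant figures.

x = 0 M

Q₀ = 6978 vs Keq = 3.3800e+05 ⇒ Q<K, forward
Step 1:
                  L         E         X         B
  Initial   0.01227    0.5508     0.612   0.03824
  Change  -0.008808  0.002936  0.002936  0.002936
  Equil    0.003462    0.5537    0.6149   0.04118
  solve Keq expr → x = 0.002936; check Q = 3.3800e+05
Then add 0.1359 M of X.
Step 2:
                  L         E         X         B
  Initial  0.003462    0.5537    0.7508   0.04118
  Change  2.3558e-04 -7.8527e-05 -7.8527e-05 -7.8527e-05
  Equil    0.003697    0.5537    0.7508    0.0411
  solve Keq expr → x = -7.8527e-05; check Q = 3.3800e+05
Then change container volume by factor 1.25 (V_new/V_old).
Step 3:
                  L         E         X         B
  Initial  0.002958    0.4429    0.6006   0.03288
  Change          0         0         0         0
  Equil    0.002958    0.4429    0.6006   0.03288
  solve Keq expr → x = 0; check Q = 3.3800e+05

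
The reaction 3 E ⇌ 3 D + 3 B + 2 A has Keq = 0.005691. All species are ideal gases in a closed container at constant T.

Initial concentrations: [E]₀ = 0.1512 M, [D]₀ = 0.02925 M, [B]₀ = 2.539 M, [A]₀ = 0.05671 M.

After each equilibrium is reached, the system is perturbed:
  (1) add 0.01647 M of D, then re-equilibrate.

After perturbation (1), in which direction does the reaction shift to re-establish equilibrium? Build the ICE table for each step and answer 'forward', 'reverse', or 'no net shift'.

Q₀ = 3.8109e-04 vs Keq = 0.005691 ⇒ Q<K, forward
Step 1:
                    E           D           B           A
  I            0.1512     0.02925       2.539     0.05671
  C          -0.02263     0.02263     0.02263     0.01508
  E            0.1286     0.05188       2.562     0.07179
  solve Keq expr → x = 0.007542; check Q = 0.005691
Then add 0.01647 M of D.
Step 2:
                    E           D           B           A
  I            0.1286     0.06835       2.562     0.07179
  C          0.009165   -0.009165   -0.009165    -0.00611
  E            0.1377     0.05918       2.552     0.06568
  solve Keq expr → x = -0.003055; check Q = 0.005691

Direction: reverse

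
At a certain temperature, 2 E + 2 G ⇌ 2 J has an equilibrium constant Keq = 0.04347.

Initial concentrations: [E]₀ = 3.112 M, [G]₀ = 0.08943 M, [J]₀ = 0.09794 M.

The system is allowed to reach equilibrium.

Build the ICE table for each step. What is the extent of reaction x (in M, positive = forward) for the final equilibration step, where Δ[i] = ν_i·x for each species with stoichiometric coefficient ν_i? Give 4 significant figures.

x = -0.01193 M

Q₀ = 0.1238 vs Keq = 0.04347 ⇒ Q>K, reverse
Step 1:
                    E           G           J
  init          3.112     0.08943     0.09794
  Δ           0.02387     0.02387    -0.02387
  eq            3.136      0.1133     0.07407
  solve Keq expr → x = -0.01193; check Q = 0.04347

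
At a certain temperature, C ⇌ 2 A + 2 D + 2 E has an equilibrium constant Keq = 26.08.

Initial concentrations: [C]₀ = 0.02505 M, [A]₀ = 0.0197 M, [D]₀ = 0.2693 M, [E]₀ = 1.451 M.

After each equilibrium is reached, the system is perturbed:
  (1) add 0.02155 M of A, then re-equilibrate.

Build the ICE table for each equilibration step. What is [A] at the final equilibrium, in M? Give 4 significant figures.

[A]_eq = 0.0912 M

Q₀ = 0.002366 vs Keq = 26.08 ⇒ Q<K, forward
Step 1:
                  C         A         D         E
  init      0.02505    0.0197    0.2693     1.451
  Δ        -0.02501   0.05001   0.05001   0.05001
  eq      4.2810e-05   0.06971    0.3193     1.501
  solve Keq expr → x = 0.02501; check Q = 26.08
Then add 0.02155 M of A.
Step 2:
                  C         A         D         E
  init    4.2810e-05   0.09126    0.3193     1.501
  Δ       3.0426e-05 -6.0851e-05 -6.0851e-05 -6.0851e-05
  eq      7.3235e-05    0.0912    0.3193     1.501
  solve Keq expr → x = -3.0426e-05; check Q = 26.08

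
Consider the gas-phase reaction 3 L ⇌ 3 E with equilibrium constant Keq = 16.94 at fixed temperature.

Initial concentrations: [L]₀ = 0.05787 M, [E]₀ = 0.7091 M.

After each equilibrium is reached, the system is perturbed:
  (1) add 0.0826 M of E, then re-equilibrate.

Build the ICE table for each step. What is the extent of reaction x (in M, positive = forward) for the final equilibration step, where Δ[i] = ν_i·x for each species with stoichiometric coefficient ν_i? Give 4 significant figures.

Q₀ = 1840 vs Keq = 16.94 ⇒ Q>K, reverse
Step 1:
                    L           E
  I           0.05787      0.7091
  C            0.1571     -0.1571
  E            0.2149       0.552
  solve Keq expr → x = -0.05236; check Q = 16.94
Then add 0.0826 M of E.
Step 2:
                    L           E
  I            0.2149      0.6346
  C           0.02315    -0.02315
  E            0.2381      0.6115
  solve Keq expr → x = -0.007716; check Q = 16.94

x = -0.007716 M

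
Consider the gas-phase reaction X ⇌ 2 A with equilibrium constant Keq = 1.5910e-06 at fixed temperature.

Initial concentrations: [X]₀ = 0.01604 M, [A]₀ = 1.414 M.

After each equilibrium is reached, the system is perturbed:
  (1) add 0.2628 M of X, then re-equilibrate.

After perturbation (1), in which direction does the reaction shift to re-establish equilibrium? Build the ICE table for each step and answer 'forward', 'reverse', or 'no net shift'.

Q₀ = 124.7 vs Keq = 1.5910e-06 ⇒ Q>K, reverse
Step 1:
                  X         A
  I         0.01604     1.414
  C          0.7065    -1.413
  E          0.7225  0.001072
  solve Keq expr → x = -0.7065; check Q = 1.5910e-06
Then add 0.2628 M of X.
Step 2:
                  X         A
  I          0.9853  0.001072
  C       -8.9920e-05 1.7984e-04
  E          0.9852  0.001252
  solve Keq expr → x = 8.9920e-05; check Q = 1.5910e-06

Direction: forward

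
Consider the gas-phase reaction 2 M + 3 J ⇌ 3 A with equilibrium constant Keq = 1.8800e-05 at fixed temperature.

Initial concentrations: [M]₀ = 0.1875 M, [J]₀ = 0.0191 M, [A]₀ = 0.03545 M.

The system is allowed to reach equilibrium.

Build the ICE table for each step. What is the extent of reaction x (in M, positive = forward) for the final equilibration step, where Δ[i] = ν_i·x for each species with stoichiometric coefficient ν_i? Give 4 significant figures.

Q₀ = 181.9 vs Keq = 1.8800e-05 ⇒ Q>K, reverse
Step 1:
                   M          J          A
  init        0.1875     0.0191    0.03545
  Δ          0.02329    0.03494   -0.03494
  eq          0.2108    0.05404 5.0896e-04
  solve Keq expr → x = -0.01165; check Q = 1.8800e-05

x = -0.01165 M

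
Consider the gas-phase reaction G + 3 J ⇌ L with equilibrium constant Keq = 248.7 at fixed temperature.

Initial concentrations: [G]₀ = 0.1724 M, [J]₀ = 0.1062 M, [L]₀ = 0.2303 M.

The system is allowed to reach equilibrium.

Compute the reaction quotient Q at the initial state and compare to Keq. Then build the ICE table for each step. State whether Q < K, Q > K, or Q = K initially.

Q₀ = 1115 vs Keq = 248.7 ⇒ Q>K, reverse
Step 1:
                  G         J         L
  Initial    0.1724    0.1062    0.2303
  Change    0.01932   0.05797  -0.01932
  Equil      0.1917    0.1642     0.211
  solve Keq expr → x = -0.01932; check Q = 248.7

Q₀ = 1115; Q > K (proceeds reverse)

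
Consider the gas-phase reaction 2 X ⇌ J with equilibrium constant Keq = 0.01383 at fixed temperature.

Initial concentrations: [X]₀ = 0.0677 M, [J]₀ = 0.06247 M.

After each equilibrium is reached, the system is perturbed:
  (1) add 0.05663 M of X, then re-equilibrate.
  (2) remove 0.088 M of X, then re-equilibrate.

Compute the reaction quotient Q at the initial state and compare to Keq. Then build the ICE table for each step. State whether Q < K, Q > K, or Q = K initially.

Q₀ = 13.63 vs Keq = 0.01383 ⇒ Q>K, reverse
Step 1:
                  X         J
  init       0.0677   0.06247
  Δ          0.1239  -0.06196
  eq         0.1916 5.0784e-04
  solve Keq expr → x = -0.06196; check Q = 0.01383
Then add 0.05663 M of X.
Step 2:
                  X         J
  init       0.2483 5.0784e-04
  Δ       -6.7970e-04 3.3985e-04
  eq         0.2476 8.4768e-04
  solve Keq expr → x = 3.3985e-04; check Q = 0.01383
Then remove 0.088 M of X.
Step 3:
                  X         J
  init       0.1596 8.4768e-04
  Δ       9.8234e-04 -4.9117e-04
  eq         0.1606 3.5652e-04
  solve Keq expr → x = -4.9117e-04; check Q = 0.01383

Q₀ = 13.63; Q > K (proceeds reverse)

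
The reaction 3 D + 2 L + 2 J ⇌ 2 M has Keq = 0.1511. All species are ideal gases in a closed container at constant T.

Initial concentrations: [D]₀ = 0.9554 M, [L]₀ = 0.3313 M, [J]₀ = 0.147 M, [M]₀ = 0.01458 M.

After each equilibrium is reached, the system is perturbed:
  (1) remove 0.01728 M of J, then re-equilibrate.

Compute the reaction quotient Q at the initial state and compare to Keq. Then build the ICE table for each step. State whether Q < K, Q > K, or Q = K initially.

Q₀ = 0.1028; Q < K (proceeds forward)

Q₀ = 0.1028 vs Keq = 0.1511 ⇒ Q<K, forward
Step 1:
                    D           L           J           M
  I            0.9554      0.3313       0.147     0.01458
  C         -0.003831   -0.002554   -0.002554    0.002554
  E            0.9516      0.3287      0.1444     0.01713
  solve Keq expr → x = 0.001277; check Q = 0.1511
Then remove 0.01728 M of J.
Step 2:
                    D           L           J           M
  I            0.9516      0.3287      0.1272     0.01713
  C          0.002559    0.001706    0.001706   -0.001706
  E            0.9541      0.3305      0.1289     0.01543
  solve Keq expr → x = -8.5301e-04; check Q = 0.1511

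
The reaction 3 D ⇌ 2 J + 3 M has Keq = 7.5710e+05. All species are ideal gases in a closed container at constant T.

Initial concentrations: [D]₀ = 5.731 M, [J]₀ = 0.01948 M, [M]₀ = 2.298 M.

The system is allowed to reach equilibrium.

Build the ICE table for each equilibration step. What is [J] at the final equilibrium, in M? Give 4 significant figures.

Q₀ = 2.4465e-05 vs Keq = 7.5710e+05 ⇒ Q<K, forward
Step 1:
                  D         J         M
  Initial     5.731   0.01948     2.298
  Change     -5.526     3.684     5.526
  Equil      0.2055     3.703     7.824
  solve Keq expr → x = 1.842; check Q = 7.5710e+05

[J]_eq = 3.703 M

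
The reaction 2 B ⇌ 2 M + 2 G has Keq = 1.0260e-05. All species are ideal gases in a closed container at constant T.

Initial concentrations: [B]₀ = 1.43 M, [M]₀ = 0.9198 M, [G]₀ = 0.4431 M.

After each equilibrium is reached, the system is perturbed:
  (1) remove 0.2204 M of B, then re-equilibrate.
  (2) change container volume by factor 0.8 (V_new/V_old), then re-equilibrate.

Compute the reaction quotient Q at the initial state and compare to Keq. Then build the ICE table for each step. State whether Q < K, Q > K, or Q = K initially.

Q₀ = 0.08123 vs Keq = 1.0260e-05 ⇒ Q>K, reverse
Step 1:
                   B          M          G
  init          1.43     0.9198     0.4431
  Δ           0.4309    -0.4309    -0.4309
  eq           1.861     0.4889    0.01219
  solve Keq expr → x = -0.2155; check Q = 1.0260e-05
Then remove 0.2204 M of B.
Step 2:
                   B          M          G
  init         1.641     0.4889    0.01219
  Δ         0.001404  -0.001404  -0.001404
  eq           1.642     0.4875    0.01079
  solve Keq expr → x = -7.0192e-04; check Q = 1.0260e-05
Then change container volume by factor 0.8 (V_new/V_old).
Step 3:
                   B          M          G
  init         2.052     0.6094    0.01349
  Δ         0.002636  -0.002636  -0.002636
  eq           2.055     0.6067    0.01085
  solve Keq expr → x = -0.001318; check Q = 1.0260e-05

Q₀ = 0.08123; Q > K (proceeds reverse)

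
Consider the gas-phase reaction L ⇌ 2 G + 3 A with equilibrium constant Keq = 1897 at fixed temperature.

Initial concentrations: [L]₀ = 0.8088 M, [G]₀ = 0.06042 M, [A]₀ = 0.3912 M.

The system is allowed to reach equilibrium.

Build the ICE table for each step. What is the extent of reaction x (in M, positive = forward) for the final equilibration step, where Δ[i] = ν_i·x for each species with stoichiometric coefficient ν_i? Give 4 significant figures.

x = 0.7805 M

Q₀ = 2.7022e-04 vs Keq = 1897 ⇒ Q<K, forward
Step 1:
                    L           G           A
  init         0.8088     0.06042      0.3912
  Δ           -0.7805       1.561       2.342
  eq          0.02828       1.621       2.733
  solve Keq expr → x = 0.7805; check Q = 1897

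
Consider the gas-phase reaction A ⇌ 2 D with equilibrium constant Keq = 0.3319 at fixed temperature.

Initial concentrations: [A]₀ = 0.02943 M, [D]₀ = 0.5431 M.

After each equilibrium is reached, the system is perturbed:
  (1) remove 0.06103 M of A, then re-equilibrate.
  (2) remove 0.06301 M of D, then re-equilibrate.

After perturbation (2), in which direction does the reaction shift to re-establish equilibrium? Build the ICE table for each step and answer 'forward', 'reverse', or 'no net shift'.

Direction: forward

Q₀ = 10.02 vs Keq = 0.3319 ⇒ Q>K, reverse
Step 1:
                    A           D
  Initial     0.02943      0.5431
  Change       0.1497     -0.2993
  Equil        0.1791      0.2438
  solve Keq expr → x = -0.1497; check Q = 0.3319
Then remove 0.06103 M of A.
Step 2:
                    A           D
  Initial      0.1181      0.2438
  Change      0.01631    -0.03262
  Equil        0.1344      0.2112
  solve Keq expr → x = -0.01631; check Q = 0.3319
Then remove 0.06301 M of D.
Step 3:
                    A           D
  Initial      0.1344      0.1482
  Change     -0.02233     0.04466
  Equil         0.112      0.1928
  solve Keq expr → x = 0.02233; check Q = 0.3319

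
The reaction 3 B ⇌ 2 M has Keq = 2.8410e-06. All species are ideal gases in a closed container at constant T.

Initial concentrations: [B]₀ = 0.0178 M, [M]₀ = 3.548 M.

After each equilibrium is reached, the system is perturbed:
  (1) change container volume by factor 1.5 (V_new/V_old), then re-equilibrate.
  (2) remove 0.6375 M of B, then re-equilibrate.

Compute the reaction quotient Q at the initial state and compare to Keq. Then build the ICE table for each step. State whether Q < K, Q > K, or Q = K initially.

Q₀ = 2.2321e+06 vs Keq = 2.8410e-06 ⇒ Q>K, reverse
Step 1:
                   B          M
  init        0.0178      3.548
  Δ            5.291     -3.527
  eq           5.309    0.02062
  solve Keq expr → x = -1.764; check Q = 2.8410e-06
Then change container volume by factor 1.5 (V_new/V_old).
Step 2:
                   B          M
  init         3.539    0.01375
  Δ         0.003757  -0.002504
  eq           3.543    0.01124
  solve Keq expr → x = -0.001252; check Q = 2.8410e-06
Then remove 0.6375 M of B.
Step 3:
                   B          M
  init         2.906    0.01124
  Δ         0.004312  -0.002874
  eq            2.91   0.008366
  solve Keq expr → x = -0.001437; check Q = 2.8410e-06

Q₀ = 2.2321e+06; Q > K (proceeds reverse)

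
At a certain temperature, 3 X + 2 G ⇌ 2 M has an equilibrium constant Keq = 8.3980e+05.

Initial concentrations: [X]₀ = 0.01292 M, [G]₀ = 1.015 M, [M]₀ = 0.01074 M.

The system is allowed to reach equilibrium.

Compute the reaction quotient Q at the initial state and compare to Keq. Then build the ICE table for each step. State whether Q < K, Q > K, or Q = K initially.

Q₀ = 51.91; Q < K (proceeds forward)

Q₀ = 51.91 vs Keq = 8.3980e+05 ⇒ Q<K, forward
Step 1:
                  X         G         M
  Initial   0.01292     1.015   0.01074
  Change   -0.01217 -0.008115  0.008115
  Equil   7.4743e-04     1.007   0.01886
  solve Keq expr → x = 0.004058; check Q = 8.3980e+05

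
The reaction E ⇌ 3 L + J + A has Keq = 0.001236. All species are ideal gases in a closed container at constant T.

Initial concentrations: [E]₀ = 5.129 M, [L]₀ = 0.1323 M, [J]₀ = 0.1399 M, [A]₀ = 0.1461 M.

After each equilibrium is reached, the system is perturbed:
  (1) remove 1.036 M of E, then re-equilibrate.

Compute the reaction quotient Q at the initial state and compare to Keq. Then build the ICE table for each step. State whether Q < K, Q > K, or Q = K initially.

Q₀ = 9.2282e-06 vs Keq = 0.001236 ⇒ Q<K, forward
Step 1:
                   E          L          J          A
  init         5.129     0.1323     0.1399     0.1461
  Δ          -0.1093     0.3279     0.1093     0.1093
  eq            5.02     0.4602     0.2492     0.2554
  solve Keq expr → x = 0.1093; check Q = 0.001236
Then remove 1.036 M of E.
Step 2:
                   E          L          J          A
  init         3.984     0.4602     0.2492     0.2554
  Δ         0.008139   -0.02442  -0.008139  -0.008139
  eq           3.992     0.4358     0.2411     0.2473
  solve Keq expr → x = -0.008139; check Q = 0.001236

Q₀ = 9.2282e-06; Q < K (proceeds forward)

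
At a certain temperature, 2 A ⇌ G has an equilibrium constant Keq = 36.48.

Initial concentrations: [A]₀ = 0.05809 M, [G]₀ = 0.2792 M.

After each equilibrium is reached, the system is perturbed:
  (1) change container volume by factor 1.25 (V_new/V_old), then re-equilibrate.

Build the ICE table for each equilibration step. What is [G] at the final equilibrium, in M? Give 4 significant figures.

[G]_eq = 0.2088 M

Q₀ = 82.74 vs Keq = 36.48 ⇒ Q>K, reverse
Step 1:
                  A         G
  init      0.05809    0.2792
  Δ         0.02723  -0.01362
  eq        0.08532    0.2656
  solve Keq expr → x = -0.01362; check Q = 36.48
Then change container volume by factor 1.25 (V_new/V_old).
Step 2:
                  A         G
  init      0.06826    0.2125
  Δ         0.00739 -0.003695
  eq        0.07565    0.2088
  solve Keq expr → x = -0.003695; check Q = 36.48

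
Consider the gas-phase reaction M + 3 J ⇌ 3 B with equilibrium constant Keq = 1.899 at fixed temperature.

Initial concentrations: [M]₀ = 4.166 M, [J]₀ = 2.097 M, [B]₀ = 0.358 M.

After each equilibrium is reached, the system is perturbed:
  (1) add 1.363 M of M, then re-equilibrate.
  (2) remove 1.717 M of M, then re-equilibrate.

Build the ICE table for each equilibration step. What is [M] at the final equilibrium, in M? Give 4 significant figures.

[M]_eq = 3.399 M

Q₀ = 0.001194 vs Keq = 1.899 ⇒ Q<K, forward
Step 1:
                    M           J           B
  Initial       4.166       2.097       0.358
  Change      -0.4191      -1.257       1.257
  Equil         3.747      0.8398       1.615
  solve Keq expr → x = 0.4191; check Q = 1.899
Then add 1.363 M of M.
Step 2:
                    M           J           B
  Initial        5.11      0.8398       1.615
  Change     -0.01851    -0.05553     0.05553
  Equil         5.091      0.7843       1.671
  solve Keq expr → x = 0.01851; check Q = 1.899
Then remove 1.717 M of M.
Step 3:
                    M           J           B
  Initial       3.374      0.7843       1.671
  Change      0.02452     0.07357    -0.07357
  Equil         3.399      0.8578       1.597
  solve Keq expr → x = -0.02452; check Q = 1.899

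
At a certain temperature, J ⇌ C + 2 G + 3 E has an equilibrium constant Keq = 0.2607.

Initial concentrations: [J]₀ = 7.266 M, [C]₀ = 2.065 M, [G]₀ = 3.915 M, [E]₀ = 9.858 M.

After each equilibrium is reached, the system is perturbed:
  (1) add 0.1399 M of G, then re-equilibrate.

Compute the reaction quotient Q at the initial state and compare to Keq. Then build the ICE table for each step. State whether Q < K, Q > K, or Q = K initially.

Q₀ = 4173 vs Keq = 0.2607 ⇒ Q>K, reverse
Step 1:
                    J           C           G           E
  I             7.266       2.065       3.915       9.858
  C             1.799      -1.799      -3.598      -5.398
  E             9.065      0.2658      0.3166        4.46
  solve Keq expr → x = -1.799; check Q = 0.2607
Then add 0.1399 M of G.
Step 2:
                    J           C           G           E
  I             9.065      0.2658      0.4565        4.46
  C           0.04557    -0.04557    -0.09114     -0.1367
  E             9.111      0.2202      0.3653       4.324
  solve Keq expr → x = -0.04557; check Q = 0.2607

Q₀ = 4173; Q > K (proceeds reverse)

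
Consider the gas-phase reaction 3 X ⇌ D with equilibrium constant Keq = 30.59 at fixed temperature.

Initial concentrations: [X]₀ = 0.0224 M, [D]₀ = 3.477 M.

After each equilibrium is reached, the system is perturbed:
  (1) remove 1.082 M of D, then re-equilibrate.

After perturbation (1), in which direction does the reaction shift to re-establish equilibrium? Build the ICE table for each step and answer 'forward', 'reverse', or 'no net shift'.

Q₀ = 3.0936e+05 vs Keq = 30.59 ⇒ Q>K, reverse
Step 1:
                   X          D
  I           0.0224      3.477
  C           0.4549    -0.1516
  E           0.4773      3.325
  solve Keq expr → x = -0.1516; check Q = 30.59
Then remove 1.082 M of D.
Step 2:
                   X          D
  I           0.4773      2.243
  C         -0.05749    0.01916
  E           0.4198      2.263
  solve Keq expr → x = 0.01916; check Q = 30.59

Direction: forward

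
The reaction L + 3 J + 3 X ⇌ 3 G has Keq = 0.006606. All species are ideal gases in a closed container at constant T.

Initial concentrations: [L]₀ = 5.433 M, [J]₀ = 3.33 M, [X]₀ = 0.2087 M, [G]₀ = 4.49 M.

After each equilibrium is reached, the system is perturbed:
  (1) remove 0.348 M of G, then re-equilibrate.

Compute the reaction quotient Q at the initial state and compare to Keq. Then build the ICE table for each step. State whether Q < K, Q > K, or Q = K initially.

Q₀ = 49.64; Q > K (proceeds reverse)

Q₀ = 49.64 vs Keq = 0.006606 ⇒ Q>K, reverse
Step 1:
                    L           J           X           G
  init          5.433        3.33      0.2087        4.49
  Δ            0.5189       1.557       1.557      -1.557
  eq            5.952       4.887       1.765       2.933
  solve Keq expr → x = -0.5189; check Q = 0.006606
Then remove 0.348 M of G.
Step 2:
                    L           J           X           G
  init          5.952       4.887       1.765       2.585
  Δ          -0.03541     -0.1062     -0.1062      0.1062
  eq            5.916        4.78       1.659       2.692
  solve Keq expr → x = 0.03541; check Q = 0.006606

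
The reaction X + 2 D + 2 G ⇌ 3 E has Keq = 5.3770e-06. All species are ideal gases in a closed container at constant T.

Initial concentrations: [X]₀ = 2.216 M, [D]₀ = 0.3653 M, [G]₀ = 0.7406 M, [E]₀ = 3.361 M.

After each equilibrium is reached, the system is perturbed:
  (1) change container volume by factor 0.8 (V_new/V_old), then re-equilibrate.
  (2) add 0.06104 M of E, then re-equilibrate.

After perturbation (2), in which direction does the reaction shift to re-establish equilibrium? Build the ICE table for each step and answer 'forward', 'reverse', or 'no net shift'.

Direction: reverse

Q₀ = 234.1 vs Keq = 5.3770e-06 ⇒ Q>K, reverse
Step 1:
                    X           D           G           E
  init          2.216      0.3653      0.7406       3.361
  Δ             1.087       2.175       2.175      -3.262
  eq            3.303        2.54       2.915     0.09912
  solve Keq expr → x = -1.087; check Q = 5.3770e-06
Then change container volume by factor 0.8 (V_new/V_old).
Step 2:
                    X           D           G           E
  init          4.129       3.175       3.644      0.1239
  Δ          -0.00636    -0.01272    -0.01272     0.01908
  eq            4.123       3.162       3.631       0.143
  solve Keq expr → x = 0.00636; check Q = 5.3770e-06
Then add 0.06104 M of E.
Step 3:
                    X           D           G           E
  init          4.123       3.162       3.631       0.204
  Δ           0.01953     0.03907     0.03907     -0.0586
  eq            4.142       3.201        3.67      0.1454
  solve Keq expr → x = -0.01953; check Q = 5.3770e-06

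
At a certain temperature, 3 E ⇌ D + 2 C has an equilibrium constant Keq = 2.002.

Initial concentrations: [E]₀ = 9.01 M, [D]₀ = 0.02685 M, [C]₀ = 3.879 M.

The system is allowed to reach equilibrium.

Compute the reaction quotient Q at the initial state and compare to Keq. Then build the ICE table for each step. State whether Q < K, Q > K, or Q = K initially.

Q₀ = 5.5234e-04 vs Keq = 2.002 ⇒ Q<K, forward
Step 1:
                  E         D         C
  Initial      9.01   0.02685     3.879
  Change     -5.331     1.777     3.554
  Equil       3.679     1.804     7.433
  solve Keq expr → x = 1.777; check Q = 2.002

Q₀ = 5.5234e-04; Q < K (proceeds forward)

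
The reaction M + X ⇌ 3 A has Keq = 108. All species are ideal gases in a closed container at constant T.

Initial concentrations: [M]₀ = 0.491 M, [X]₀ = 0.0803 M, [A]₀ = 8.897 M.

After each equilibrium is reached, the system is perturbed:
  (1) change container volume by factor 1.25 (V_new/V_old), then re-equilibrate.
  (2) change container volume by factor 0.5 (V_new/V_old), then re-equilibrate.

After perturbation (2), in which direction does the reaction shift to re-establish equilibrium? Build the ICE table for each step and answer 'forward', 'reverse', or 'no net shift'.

Direction: reverse

Q₀ = 1.7862e+04 vs Keq = 108 ⇒ Q>K, reverse
Step 1:
                    M           X           A
  I             0.491      0.0803       8.897
  C             1.053       1.053      -3.159
  E             1.544       1.133       5.738
  solve Keq expr → x = -1.053; check Q = 108
Then change container volume by factor 1.25 (V_new/V_old).
Step 2:
                    M           X           A
  I             1.235      0.9066       4.591
  C          -0.05732    -0.05732      0.1719
  E             1.178      0.8492       4.763
  solve Keq expr → x = 0.05732; check Q = 108
Then change container volume by factor 0.5 (V_new/V_old).
Step 3:
                    M           X           A
  I             2.356       1.698       9.525
  C            0.3588      0.3588      -1.076
  E             2.714       2.057       8.449
  solve Keq expr → x = -0.3588; check Q = 108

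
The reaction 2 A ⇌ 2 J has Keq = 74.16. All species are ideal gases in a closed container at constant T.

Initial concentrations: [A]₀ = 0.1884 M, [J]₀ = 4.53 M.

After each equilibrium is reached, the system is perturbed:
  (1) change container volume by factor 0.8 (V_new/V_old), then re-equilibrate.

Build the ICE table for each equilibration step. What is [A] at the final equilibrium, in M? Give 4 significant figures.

[A]_eq = 0.6136 M

Q₀ = 578.1 vs Keq = 74.16 ⇒ Q>K, reverse
Step 1:
                   A          J
  Initial     0.1884       4.53
  Change      0.3025    -0.3025
  Equil       0.4909      4.227
  solve Keq expr → x = -0.1513; check Q = 74.16
Then change container volume by factor 0.8 (V_new/V_old).
Step 2:
                   A          J
  Initial     0.6136      5.284
  Change           0          0
  Equil       0.6136      5.284
  solve Keq expr → x = 0; check Q = 74.16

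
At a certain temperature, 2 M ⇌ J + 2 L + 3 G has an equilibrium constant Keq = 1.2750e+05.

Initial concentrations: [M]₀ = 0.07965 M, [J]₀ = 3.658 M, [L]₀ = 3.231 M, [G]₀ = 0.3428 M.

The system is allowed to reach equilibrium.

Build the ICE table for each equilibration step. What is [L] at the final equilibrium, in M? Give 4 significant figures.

Q₀ = 242.5 vs Keq = 1.2750e+05 ⇒ Q<K, forward
Step 1:
                  M         J         L         G
  Initial   0.07965     3.658     3.231    0.3428
  Change   -0.07421    0.0371   0.07421    0.1113
  Equil    0.005445     3.695     3.305    0.4541
  solve Keq expr → x = 0.0371; check Q = 1.2750e+05

[L]_eq = 3.305 M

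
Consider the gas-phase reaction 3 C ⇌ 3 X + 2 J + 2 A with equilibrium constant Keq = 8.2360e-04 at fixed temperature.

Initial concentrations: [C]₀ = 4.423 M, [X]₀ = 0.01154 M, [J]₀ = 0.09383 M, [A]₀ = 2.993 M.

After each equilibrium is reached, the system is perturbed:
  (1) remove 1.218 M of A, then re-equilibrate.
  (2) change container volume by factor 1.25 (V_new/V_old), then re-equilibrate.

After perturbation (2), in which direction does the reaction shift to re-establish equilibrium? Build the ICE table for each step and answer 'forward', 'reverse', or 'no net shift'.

Q₀ = 1.4008e-09 vs Keq = 8.2360e-04 ⇒ Q<K, forward
Step 1:
                    C           X           J           A
  Initial       4.423     0.01154     0.09383       2.993
  Change      -0.3541      0.3541      0.2361      0.2361
  Equil         4.069      0.3657      0.3299       3.229
  solve Keq expr → x = 0.118; check Q = 8.2360e-04
Then remove 1.218 M of A.
Step 2:
                    C           X           J           A
  Initial       4.069      0.3657      0.3299       2.011
  Change     -0.07501     0.07501     0.05001     0.05001
  Equil         3.994      0.4407      0.3799       2.061
  solve Keq expr → x = 0.025; check Q = 8.2360e-04
Then change container volume by factor 1.25 (V_new/V_old).
Step 3:
                    C           X           J           A
  Initial       3.195      0.3525      0.3039       1.649
  Change     -0.06538     0.06538     0.04358     0.04358
  Equil          3.13      0.4179      0.3475       1.692
  solve Keq expr → x = 0.02179; check Q = 8.2360e-04

Direction: forward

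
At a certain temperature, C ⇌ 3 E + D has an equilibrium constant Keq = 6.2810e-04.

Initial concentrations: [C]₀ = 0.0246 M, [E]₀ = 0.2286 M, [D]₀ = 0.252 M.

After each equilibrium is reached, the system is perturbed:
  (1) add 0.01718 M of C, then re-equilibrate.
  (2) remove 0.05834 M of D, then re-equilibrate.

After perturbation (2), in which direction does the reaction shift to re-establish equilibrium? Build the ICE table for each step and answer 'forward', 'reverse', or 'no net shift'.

Q₀ = 0.1224 vs Keq = 6.2810e-04 ⇒ Q>K, reverse
Step 1:
                  C         E         D
  Initial    0.0246    0.2286     0.252
  Change    0.05509   -0.1653  -0.05509
  Equil     0.07969   0.06334    0.1969
  solve Keq expr → x = -0.05509; check Q = 6.2810e-04
Then add 0.01718 M of C.
Step 2:
                  C         E         D
  Initial   0.09687   0.06334    0.1969
  Change  -0.001273  0.003818  0.001273
  Equil     0.09559   0.06716    0.1982
  solve Keq expr → x = 0.001273; check Q = 6.2810e-04
Then remove 0.05834 M of D.
Step 3:
                  C         E         D
  Initial   0.09559   0.06716    0.1398
  Change  -0.002405  0.007215  0.002405
  Equil     0.09319   0.07438    0.1423
  solve Keq expr → x = 0.002405; check Q = 6.2810e-04

Direction: forward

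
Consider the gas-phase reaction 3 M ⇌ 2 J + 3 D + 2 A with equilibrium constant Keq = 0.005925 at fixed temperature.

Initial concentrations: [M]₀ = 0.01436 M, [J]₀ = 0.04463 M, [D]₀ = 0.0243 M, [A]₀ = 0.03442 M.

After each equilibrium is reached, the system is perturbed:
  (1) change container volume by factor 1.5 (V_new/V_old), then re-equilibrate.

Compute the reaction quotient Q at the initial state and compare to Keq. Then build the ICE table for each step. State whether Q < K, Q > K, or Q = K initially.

Q₀ = 1.1435e-05 vs Keq = 0.005925 ⇒ Q<K, forward
Step 1:
                    M           J           D           A
  Initial     0.01436     0.04463      0.0243     0.03442
  Change     -0.01108    0.007386     0.01108    0.007386
  Equil      0.003282     0.05202     0.03538     0.04181
  solve Keq expr → x = 0.003693; check Q = 0.005925
Then change container volume by factor 1.5 (V_new/V_old).
Step 2:
                    M           J           D           A
  Initial    0.002188     0.03468     0.02359     0.02787
  Change  -8.3660e-04  5.5773e-04  8.3660e-04  5.5773e-04
  Equil      0.001351     0.03523     0.02442     0.02843
  solve Keq expr → x = 2.7887e-04; check Q = 0.005925

Q₀ = 1.1435e-05; Q < K (proceeds forward)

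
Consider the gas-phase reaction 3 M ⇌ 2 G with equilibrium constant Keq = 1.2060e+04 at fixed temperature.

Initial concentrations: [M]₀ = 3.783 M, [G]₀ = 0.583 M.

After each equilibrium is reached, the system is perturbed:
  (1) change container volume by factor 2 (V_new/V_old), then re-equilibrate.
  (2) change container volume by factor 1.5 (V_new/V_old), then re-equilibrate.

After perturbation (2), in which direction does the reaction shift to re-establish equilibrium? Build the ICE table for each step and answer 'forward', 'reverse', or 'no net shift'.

Direction: reverse

Q₀ = 0.006278 vs Keq = 1.2060e+04 ⇒ Q<K, forward
Step 1:
                  M         G
  init        3.783     0.583
  Δ          -3.691     2.461
  eq        0.09159     3.044
  solve Keq expr → x = 1.23; check Q = 1.2060e+04
Then change container volume by factor 2 (V_new/V_old).
Step 2:
                  M         G
  init      0.04579     1.522
  Δ         0.01171 -0.007804
  eq         0.0575     1.514
  solve Keq expr → x = -0.003902; check Q = 1.2060e+04
Then change container volume by factor 1.5 (V_new/V_old).
Step 3:
                  M         G
  init      0.03833     1.009
  Δ        0.005442 -0.003628
  eq        0.04378     1.006
  solve Keq expr → x = -0.001814; check Q = 1.2060e+04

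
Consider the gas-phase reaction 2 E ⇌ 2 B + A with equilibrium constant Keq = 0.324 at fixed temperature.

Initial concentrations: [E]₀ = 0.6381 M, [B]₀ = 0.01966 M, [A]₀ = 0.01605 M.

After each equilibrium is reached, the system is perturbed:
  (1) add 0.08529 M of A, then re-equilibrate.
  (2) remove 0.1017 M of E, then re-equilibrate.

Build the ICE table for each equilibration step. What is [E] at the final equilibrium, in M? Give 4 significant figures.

[E]_eq = 0.2574 M

Q₀ = 1.5236e-05 vs Keq = 0.324 ⇒ Q<K, forward
Step 1:
                  E         B         A
  init       0.6381   0.01966   0.01605
  Δ          -0.352     0.352     0.176
  eq         0.2861    0.3716     0.192
  solve Keq expr → x = 0.176; check Q = 0.324
Then add 0.08529 M of A.
Step 2:
                  E         B         A
  init       0.2861    0.3716    0.2773
  Δ         0.02603  -0.02603  -0.01302
  eq         0.3122    0.3456    0.2643
  solve Keq expr → x = -0.01302; check Q = 0.324
Then remove 0.1017 M of E.
Step 3:
                  E         B         A
  init       0.2105    0.3456    0.2643
  Δ         0.04699  -0.04699   -0.0235
  eq         0.2574    0.2986    0.2408
  solve Keq expr → x = -0.0235; check Q = 0.324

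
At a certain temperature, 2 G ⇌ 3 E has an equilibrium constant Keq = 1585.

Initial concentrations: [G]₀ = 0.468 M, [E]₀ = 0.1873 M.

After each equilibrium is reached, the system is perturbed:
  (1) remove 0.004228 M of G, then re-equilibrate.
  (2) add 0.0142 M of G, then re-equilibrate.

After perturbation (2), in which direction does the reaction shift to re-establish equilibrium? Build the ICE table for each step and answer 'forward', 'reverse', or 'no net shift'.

Direction: forward

Q₀ = 0.03 vs Keq = 1585 ⇒ Q<K, forward
Step 1:
                   G          E
  I            0.468     0.1873
  C           -0.448      0.672
  E          0.02001     0.8593
  solve Keq expr → x = 0.224; check Q = 1585
Then remove 0.004228 M of G.
Step 2:
                   G          E
  I          0.01578     0.8593
  C         0.004018  -0.006027
  E           0.0198     0.8533
  solve Keq expr → x = -0.002009; check Q = 1585
Then add 0.0142 M of G.
Step 3:
                   G          E
  I            0.034     0.8533
  C         -0.01349    0.02024
  E          0.02051     0.8735
  solve Keq expr → x = 0.006746; check Q = 1585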